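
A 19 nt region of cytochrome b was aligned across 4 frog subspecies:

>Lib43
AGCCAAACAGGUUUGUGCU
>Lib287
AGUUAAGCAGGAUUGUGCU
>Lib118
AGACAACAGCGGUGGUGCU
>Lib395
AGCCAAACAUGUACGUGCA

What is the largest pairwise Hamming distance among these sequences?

9

Pairwise Hamming distances:
  Lib43 vs Lib287: 4
  Lib43 vs Lib118: 7
  Lib43 vs Lib395: 4
  Lib287 vs Lib118: 8
  Lib287 vs Lib395: 8
  Lib118 vs Lib395: 9
The largest is 9, between Lib118 and Lib395.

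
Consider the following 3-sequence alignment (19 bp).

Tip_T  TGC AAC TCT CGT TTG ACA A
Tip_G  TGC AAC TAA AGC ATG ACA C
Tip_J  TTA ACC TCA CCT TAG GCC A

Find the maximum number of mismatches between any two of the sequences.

Pairwise Hamming distances:
  Tip_T vs Tip_G: 6
  Tip_T vs Tip_J: 8
  Tip_G vs Tip_J: 12
The largest is 12, between Tip_G and Tip_J.

12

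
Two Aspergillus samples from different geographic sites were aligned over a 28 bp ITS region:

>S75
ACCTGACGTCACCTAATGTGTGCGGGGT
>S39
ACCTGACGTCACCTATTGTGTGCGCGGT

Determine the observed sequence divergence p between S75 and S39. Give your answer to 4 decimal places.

Differing sites — 16:A/T; 25:G/C.
There are 2 differences over 28 sites, so p = 2/28 = 0.0714.

0.0714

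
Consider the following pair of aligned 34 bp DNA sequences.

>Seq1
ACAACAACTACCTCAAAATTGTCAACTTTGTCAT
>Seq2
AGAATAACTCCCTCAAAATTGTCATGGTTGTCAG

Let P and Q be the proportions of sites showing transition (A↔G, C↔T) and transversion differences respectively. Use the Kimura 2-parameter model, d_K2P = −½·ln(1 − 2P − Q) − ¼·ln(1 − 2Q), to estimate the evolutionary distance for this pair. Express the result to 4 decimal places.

0.2430

Mismatches occur at site 2 (C↔G, transversion), site 5 (C↔T, transition), site 10 (A↔C, transversion), site 25 (A↔T, transversion), site 26 (C↔G, transversion), site 27 (T↔G, transversion), site 34 (T↔G, transversion).
Of the 7 differences, 1 transition and 6 transversions over 34 sites: P = 1/34 = 0.029412, Q = 6/34 = 0.176471.
d = −0.5·ln(0.764705) − 0.25·ln(0.647058) = −0.5·(-0.268265) − 0.25·(-0.435319) = 0.2430.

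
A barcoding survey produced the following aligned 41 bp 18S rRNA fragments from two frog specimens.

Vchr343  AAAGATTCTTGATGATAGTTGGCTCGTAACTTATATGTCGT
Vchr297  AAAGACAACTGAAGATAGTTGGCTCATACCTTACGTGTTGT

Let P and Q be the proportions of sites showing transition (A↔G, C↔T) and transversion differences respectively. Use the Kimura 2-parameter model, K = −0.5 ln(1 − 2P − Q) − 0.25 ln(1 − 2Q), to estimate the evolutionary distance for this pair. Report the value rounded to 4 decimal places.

0.3016

Mismatches occur at site 6 (T↔C, transition), site 7 (T↔A, transversion), site 8 (C↔A, transversion), site 9 (T↔C, transition), site 13 (T↔A, transversion), site 26 (G↔A, transition), site 29 (A↔C, transversion), site 34 (T↔C, transition), site 35 (A↔G, transition), site 39 (C↔T, transition).
Of the 10 differences, 6 transitions and 4 transversions over 41 sites: P = 6/41 = 0.146341, Q = 4/41 = 0.097561.
d = −0.5·ln(0.609757) − 0.25·ln(0.804878) = −0.5·(-0.494695) − 0.25·(-0.217065) = 0.3016.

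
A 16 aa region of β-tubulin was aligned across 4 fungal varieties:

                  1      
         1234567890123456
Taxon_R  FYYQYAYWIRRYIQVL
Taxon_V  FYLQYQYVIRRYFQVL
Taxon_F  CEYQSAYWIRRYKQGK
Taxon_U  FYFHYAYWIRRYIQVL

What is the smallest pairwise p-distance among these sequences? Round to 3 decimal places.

Pairwise Hamming distances:
  Taxon_R vs Taxon_V: 4
  Taxon_R vs Taxon_F: 6
  Taxon_R vs Taxon_U: 2
  Taxon_V vs Taxon_F: 9
  Taxon_V vs Taxon_U: 5
  Taxon_F vs Taxon_U: 8
The smallest is 2 mismatches, between Taxon_R and Taxon_U; p = 2/16 = 0.125.

0.125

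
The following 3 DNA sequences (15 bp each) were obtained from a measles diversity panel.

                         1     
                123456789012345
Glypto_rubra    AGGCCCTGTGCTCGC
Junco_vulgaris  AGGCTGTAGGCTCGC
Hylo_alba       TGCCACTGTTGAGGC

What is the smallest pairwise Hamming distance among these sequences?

4

Pairwise Hamming distances:
  Glypto_rubra vs Junco_vulgaris: 4
  Glypto_rubra vs Hylo_alba: 7
  Junco_vulgaris vs Hylo_alba: 10
The smallest is 4, between Glypto_rubra and Junco_vulgaris.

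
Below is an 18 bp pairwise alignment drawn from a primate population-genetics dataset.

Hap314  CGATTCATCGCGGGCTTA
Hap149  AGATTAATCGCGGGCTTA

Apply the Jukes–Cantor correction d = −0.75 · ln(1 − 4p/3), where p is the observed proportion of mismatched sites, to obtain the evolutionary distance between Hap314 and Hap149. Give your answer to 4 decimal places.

0.1203

Differing sites — 1:C/A; 6:C/A.
p = 2/18 = 0.111111.
d = −0.75 · ln(1 − (4/3)·0.111111) = −0.75 · ln(0.851852) = −0.75 · (-0.160342) = 0.1203.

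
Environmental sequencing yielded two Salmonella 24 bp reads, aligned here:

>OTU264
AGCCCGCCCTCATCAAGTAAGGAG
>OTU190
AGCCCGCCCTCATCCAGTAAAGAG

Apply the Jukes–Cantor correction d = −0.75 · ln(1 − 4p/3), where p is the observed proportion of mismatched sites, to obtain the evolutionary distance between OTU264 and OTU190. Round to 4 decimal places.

0.0883

Mismatches occur at site 15 (A→C), site 21 (G→A).
p = 2/24 = 0.083333.
d = −0.75 · ln(1 − (4/3)·0.083333) = −0.75 · ln(0.888889) = −0.75 · (-0.117783) = 0.0883.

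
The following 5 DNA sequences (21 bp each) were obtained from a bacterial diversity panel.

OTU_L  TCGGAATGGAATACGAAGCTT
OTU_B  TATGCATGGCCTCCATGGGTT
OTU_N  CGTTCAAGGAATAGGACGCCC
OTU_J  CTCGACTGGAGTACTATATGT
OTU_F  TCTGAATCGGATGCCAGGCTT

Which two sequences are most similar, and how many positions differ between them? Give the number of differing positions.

Pairwise Hamming distances:
  OTU_L vs OTU_B: 10
  OTU_L vs OTU_N: 10
  OTU_L vs OTU_J: 10
  OTU_L vs OTU_F: 6
  OTU_B vs OTU_N: 14
  OTU_B vs OTU_J: 14
  OTU_B vs OTU_F: 9
  OTU_N vs OTU_J: 14
  OTU_N vs OTU_F: 13
  OTU_J vs OTU_F: 13
The smallest is 6, between OTU_L and OTU_F.

6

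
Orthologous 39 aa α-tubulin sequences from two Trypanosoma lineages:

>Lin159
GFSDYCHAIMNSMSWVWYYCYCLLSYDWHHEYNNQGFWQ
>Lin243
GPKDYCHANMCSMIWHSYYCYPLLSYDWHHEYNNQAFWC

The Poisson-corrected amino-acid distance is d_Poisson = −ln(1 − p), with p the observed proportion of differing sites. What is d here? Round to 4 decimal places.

0.2963

Mismatches occur at site 2 (F↔P), site 3 (S↔K), site 9 (I↔N), site 11 (N↔C), site 14 (S↔I), site 16 (V↔H), site 17 (W↔S), site 22 (C↔P), site 36 (G↔A), site 39 (Q↔C).
p = 10/39 = 0.256410.
d = −ln(1 − 0.256410) = −ln(0.743590) = 0.2963.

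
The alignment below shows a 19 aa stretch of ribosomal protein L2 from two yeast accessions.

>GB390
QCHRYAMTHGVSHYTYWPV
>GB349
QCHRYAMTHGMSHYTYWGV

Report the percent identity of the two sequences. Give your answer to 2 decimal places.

Differing sites — 11:V/M; 18:P/G.
17 of the 19 sites match, so the percent identity is 17/19 × 100 = 89.47%.

89.47%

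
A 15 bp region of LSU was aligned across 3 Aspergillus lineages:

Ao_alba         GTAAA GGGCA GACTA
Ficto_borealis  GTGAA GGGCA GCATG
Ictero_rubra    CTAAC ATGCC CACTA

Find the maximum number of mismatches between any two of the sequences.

10

Pairwise Hamming distances:
  Ao_alba vs Ficto_borealis: 4
  Ao_alba vs Ictero_rubra: 6
  Ficto_borealis vs Ictero_rubra: 10
The largest is 10, between Ficto_borealis and Ictero_rubra.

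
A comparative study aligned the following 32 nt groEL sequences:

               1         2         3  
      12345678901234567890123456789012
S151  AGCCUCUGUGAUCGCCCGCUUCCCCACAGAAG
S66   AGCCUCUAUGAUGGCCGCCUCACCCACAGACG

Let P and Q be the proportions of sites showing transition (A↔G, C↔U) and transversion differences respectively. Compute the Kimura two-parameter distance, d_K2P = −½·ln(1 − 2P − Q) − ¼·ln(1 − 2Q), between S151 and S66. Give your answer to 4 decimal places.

Differing sites — 8:G/A (Ti); 13:C/G (Tv); 17:C/G (Tv); 18:G/C (Tv); 21:U/C (Ti); 22:C/A (Tv); 31:A/C (Tv).
Of the 7 differences, 2 transitions and 5 transversions over 32 sites: P = 2/32 = 0.062500, Q = 5/32 = 0.156250.
d = −0.5·ln(0.718750) − 0.25·ln(0.687500) = −0.5·(-0.330242) − 0.25·(-0.374693) = 0.2588.

0.2588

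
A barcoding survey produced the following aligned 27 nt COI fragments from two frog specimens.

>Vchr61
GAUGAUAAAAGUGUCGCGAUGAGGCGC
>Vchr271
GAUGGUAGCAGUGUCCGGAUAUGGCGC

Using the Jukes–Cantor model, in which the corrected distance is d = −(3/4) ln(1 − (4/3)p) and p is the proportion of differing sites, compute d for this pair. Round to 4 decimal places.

Mismatches occur at site 5 (A↔G), site 8 (A↔G), site 9 (A↔C), site 16 (G↔C), site 17 (C↔G), site 21 (G↔A), site 22 (A↔U).
p = 7/27 = 0.259259.
d = −0.75 · ln(1 − (4/3)·0.259259) = −0.75 · ln(0.654321) = −0.75 · (-0.424157) = 0.3181.

0.3181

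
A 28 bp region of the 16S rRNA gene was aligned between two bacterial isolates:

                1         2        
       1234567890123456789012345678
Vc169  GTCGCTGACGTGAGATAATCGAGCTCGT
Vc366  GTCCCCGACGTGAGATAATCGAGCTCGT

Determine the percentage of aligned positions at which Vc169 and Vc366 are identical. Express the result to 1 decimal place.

Mismatches occur at site 4 (G/C), site 6 (T/C).
26 of the 28 sites match, so the percent identity is 26/28 × 100 = 92.9%.

92.9%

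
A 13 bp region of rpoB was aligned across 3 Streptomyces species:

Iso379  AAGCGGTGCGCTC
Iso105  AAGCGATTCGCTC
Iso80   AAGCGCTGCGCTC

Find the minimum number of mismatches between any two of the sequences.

1

Pairwise Hamming distances:
  Iso379 vs Iso105: 2
  Iso379 vs Iso80: 1
  Iso105 vs Iso80: 2
The smallest is 1, between Iso379 and Iso80.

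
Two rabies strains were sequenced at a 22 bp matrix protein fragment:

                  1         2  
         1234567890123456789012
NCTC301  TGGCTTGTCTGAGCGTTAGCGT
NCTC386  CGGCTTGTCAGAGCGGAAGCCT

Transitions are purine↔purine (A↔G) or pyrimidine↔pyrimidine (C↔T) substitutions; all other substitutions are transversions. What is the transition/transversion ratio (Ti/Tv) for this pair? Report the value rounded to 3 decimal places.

The sequences differ at positions 1 (T/C, transition), 10 (T/A, transversion), 16 (T/G, transversion), 17 (T/A, transversion), 21 (G/C, transversion).
Of the 5 differences, 1 transition and 4 transversions, so Ti/Tv = 1/4 = 0.250.

0.250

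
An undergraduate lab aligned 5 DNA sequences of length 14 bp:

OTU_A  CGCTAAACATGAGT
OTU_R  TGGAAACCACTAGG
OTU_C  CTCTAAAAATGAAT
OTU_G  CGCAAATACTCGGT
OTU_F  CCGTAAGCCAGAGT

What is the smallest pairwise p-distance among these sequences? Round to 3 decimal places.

Pairwise Hamming distances:
  OTU_A vs OTU_R: 7
  OTU_A vs OTU_C: 3
  OTU_A vs OTU_G: 6
  OTU_A vs OTU_F: 5
  OTU_R vs OTU_C: 10
  OTU_R vs OTU_G: 9
  OTU_R vs OTU_F: 8
  OTU_C vs OTU_G: 7
  OTU_C vs OTU_F: 7
  OTU_G vs OTU_F: 8
The smallest is 3 mismatches, between OTU_A and OTU_C; p = 3/14 = 0.214.

0.214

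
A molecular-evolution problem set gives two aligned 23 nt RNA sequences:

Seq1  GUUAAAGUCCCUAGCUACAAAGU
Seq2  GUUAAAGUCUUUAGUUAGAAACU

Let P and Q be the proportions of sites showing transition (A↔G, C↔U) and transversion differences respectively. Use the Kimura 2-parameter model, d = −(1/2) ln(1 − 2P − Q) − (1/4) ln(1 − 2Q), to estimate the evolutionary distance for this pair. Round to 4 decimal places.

Mismatches occur at site 10 (C↔U, transition), site 11 (C↔U, transition), site 15 (C↔U, transition), site 18 (C↔G, transversion), site 22 (G↔C, transversion).
Of the 5 differences, 3 transitions and 2 transversions over 23 sites: P = 3/23 = 0.130435, Q = 2/23 = 0.086957.
d = −0.5·ln(0.652173) − 0.25·ln(0.826086) = −0.5·(-0.427445) − 0.25·(-0.191056) = 0.2615.

0.2615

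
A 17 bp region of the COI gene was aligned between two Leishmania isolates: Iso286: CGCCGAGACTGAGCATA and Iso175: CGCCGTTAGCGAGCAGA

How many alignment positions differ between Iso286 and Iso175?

5

Mismatches occur at site 6 (A/T), site 7 (G/T), site 9 (C/G), site 10 (T/C), site 16 (T/G).
That gives 5 mismatches out of 17 aligned sites, so the Hamming distance is 5.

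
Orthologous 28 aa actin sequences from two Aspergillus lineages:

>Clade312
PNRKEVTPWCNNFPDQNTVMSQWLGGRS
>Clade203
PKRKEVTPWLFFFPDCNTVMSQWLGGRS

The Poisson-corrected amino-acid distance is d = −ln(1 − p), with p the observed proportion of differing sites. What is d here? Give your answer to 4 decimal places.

Differing sites — 2:N/K; 10:C/L; 11:N/F; 12:N/F; 16:Q/C.
p = 5/28 = 0.178571.
d = −ln(1 − 0.178571) = −ln(0.821429) = 0.1967.

0.1967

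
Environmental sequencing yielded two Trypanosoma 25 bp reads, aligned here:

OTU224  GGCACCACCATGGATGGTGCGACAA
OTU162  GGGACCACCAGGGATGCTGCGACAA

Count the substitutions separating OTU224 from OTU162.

3

The sequences differ at positions 3 (C/G), 11 (T/G), 17 (G/C).
That gives 3 mismatches out of 25 aligned sites, so the Hamming distance is 3.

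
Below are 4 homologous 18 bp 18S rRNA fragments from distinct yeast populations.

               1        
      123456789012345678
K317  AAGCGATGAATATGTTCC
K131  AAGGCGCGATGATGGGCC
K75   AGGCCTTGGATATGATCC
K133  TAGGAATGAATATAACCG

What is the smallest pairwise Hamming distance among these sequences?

Pairwise Hamming distances:
  K317 vs K131: 8
  K317 vs K75: 5
  K317 vs K133: 7
  K131 vs K75: 9
  K131 vs K133: 10
  K75 vs K133: 9
The smallest is 5, between K317 and K75.

5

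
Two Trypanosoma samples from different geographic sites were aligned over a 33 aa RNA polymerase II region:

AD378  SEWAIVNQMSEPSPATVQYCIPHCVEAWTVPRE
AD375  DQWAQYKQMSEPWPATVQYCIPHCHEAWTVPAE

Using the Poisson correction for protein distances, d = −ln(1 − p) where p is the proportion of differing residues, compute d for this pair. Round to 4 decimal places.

0.2776

Mismatches occur at site 1 (S→D), site 2 (E→Q), site 5 (I→Q), site 6 (V→Y), site 7 (N→K), site 13 (S→W), site 25 (V→H), site 32 (R→A).
p = 8/33 = 0.242424.
d = −ln(1 − 0.242424) = −ln(0.757576) = 0.2776.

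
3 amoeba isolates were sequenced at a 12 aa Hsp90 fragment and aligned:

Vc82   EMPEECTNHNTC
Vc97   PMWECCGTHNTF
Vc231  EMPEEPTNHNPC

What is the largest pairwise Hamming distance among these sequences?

8

Pairwise Hamming distances:
  Vc82 vs Vc97: 6
  Vc82 vs Vc231: 2
  Vc97 vs Vc231: 8
The largest is 8, between Vc97 and Vc231.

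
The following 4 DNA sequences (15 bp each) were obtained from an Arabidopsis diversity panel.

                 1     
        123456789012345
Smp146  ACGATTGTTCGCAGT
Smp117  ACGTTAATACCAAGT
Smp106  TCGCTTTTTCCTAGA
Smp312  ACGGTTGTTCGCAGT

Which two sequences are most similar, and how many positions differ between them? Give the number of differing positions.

1

Pairwise Hamming distances:
  Smp146 vs Smp117: 6
  Smp146 vs Smp106: 6
  Smp146 vs Smp312: 1
  Smp117 vs Smp106: 7
  Smp117 vs Smp312: 6
  Smp106 vs Smp312: 6
The smallest is 1, between Smp146 and Smp312.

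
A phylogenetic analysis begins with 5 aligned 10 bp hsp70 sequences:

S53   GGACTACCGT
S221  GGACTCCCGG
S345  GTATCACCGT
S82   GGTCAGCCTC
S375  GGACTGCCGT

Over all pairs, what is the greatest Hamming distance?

7

Pairwise Hamming distances:
  S53 vs S221: 2
  S53 vs S345: 3
  S53 vs S82: 5
  S53 vs S375: 1
  S221 vs S345: 5
  S221 vs S82: 5
  S221 vs S375: 2
  S345 vs S82: 7
  S345 vs S375: 4
  S82 vs S375: 4
The largest is 7, between S345 and S82.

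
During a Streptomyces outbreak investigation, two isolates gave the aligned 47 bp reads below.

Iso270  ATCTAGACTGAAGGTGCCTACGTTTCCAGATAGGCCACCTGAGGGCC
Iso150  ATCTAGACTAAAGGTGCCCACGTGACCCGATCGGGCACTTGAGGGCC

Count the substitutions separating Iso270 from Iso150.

8

Mismatches occur at site 10 (G↔A), site 19 (T↔C), site 24 (T↔G), site 25 (T↔A), site 28 (A↔C), site 32 (A↔C), site 35 (C↔G), site 39 (C↔T).
That gives 8 mismatches out of 47 aligned sites, so the Hamming distance is 8.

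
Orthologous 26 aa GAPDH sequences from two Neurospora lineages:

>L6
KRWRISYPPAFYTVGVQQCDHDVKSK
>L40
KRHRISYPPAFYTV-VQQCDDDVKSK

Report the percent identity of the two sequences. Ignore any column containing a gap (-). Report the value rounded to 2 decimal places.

Excluding the 1 gap column leaves 25 comparable sites.
Mismatches occur at site 3 (W↔H), site 21 (H↔D).
23 of the 25 comparable sites match, so the percent identity is 23/25 × 100 = 92.00%.

92.00%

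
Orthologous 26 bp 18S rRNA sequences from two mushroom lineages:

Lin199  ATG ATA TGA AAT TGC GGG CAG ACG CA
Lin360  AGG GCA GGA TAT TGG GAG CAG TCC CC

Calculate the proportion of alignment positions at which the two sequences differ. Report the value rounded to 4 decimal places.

0.3846

Differing sites — 2:T/G; 4:A/G; 5:T/C; 7:T/G; 10:A/T; 15:C/G; 17:G/A; 22:A/T; 24:G/C; 26:A/C.
There are 10 differences over 26 sites, so p = 10/26 = 0.3846.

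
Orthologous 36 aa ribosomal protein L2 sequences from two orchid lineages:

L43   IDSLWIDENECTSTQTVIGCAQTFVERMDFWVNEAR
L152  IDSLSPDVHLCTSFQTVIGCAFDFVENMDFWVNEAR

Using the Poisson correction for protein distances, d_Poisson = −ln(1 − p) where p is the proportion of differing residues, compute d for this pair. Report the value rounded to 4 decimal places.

0.2877

Differing sites — 5:W/S; 6:I/P; 8:E/V; 9:N/H; 10:E/L; 14:T/F; 22:Q/F; 23:T/D; 27:R/N.
p = 9/36 = 0.250000.
d = −ln(1 − 0.250000) = −ln(0.750000) = 0.2877.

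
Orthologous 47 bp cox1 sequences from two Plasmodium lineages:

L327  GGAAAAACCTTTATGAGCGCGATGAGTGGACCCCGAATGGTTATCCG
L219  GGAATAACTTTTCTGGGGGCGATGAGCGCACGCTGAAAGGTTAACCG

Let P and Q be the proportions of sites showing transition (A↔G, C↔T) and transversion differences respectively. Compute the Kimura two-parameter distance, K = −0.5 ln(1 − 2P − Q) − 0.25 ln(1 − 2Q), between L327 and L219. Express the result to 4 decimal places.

0.2806

Differing sites — 5:A/T (Tv); 9:C/T (Ti); 13:A/C (Tv); 16:A/G (Ti); 18:C/G (Tv); 27:T/C (Ti); 29:G/C (Tv); 32:C/G (Tv); 34:C/T (Ti); 38:T/A (Tv); 44:T/A (Tv).
Of the 11 differences, 4 transitions and 7 transversions over 47 sites: P = 4/47 = 0.085106, Q = 7/47 = 0.148936.
d = −0.5·ln(0.680852) − 0.25·ln(0.702128) = −0.5·(-0.384410) − 0.25·(-0.353640) = 0.2806.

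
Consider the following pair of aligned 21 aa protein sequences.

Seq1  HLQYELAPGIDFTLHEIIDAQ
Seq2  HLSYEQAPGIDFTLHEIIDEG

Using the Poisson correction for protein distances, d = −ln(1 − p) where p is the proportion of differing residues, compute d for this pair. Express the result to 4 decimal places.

0.2113

The sequences differ at positions 3 (Q/S), 6 (L/Q), 20 (A/E), 21 (Q/G).
p = 4/21 = 0.190476.
d = −ln(1 − 0.190476) = −ln(0.809524) = 0.2113.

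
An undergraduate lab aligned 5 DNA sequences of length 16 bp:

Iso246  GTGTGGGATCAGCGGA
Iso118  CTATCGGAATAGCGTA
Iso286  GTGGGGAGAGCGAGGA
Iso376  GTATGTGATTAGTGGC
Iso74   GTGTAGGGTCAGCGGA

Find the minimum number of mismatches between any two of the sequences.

Pairwise Hamming distances:
  Iso246 vs Iso118: 6
  Iso246 vs Iso286: 7
  Iso246 vs Iso376: 5
  Iso246 vs Iso74: 2
  Iso118 vs Iso286: 10
  Iso118 vs Iso376: 7
  Iso118 vs Iso74: 7
  Iso286 vs Iso376: 10
  Iso286 vs Iso74: 7
  Iso376 vs Iso74: 7
The smallest is 2, between Iso246 and Iso74.

2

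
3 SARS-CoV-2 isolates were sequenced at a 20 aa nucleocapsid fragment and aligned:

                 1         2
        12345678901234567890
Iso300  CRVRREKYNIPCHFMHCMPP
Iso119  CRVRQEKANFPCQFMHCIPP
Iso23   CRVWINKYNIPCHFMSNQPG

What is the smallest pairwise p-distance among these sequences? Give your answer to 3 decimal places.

Pairwise Hamming distances:
  Iso300 vs Iso119: 5
  Iso300 vs Iso23: 7
  Iso119 vs Iso23: 10
The smallest is 5 mismatches, between Iso300 and Iso119; p = 5/20 = 0.250.

0.250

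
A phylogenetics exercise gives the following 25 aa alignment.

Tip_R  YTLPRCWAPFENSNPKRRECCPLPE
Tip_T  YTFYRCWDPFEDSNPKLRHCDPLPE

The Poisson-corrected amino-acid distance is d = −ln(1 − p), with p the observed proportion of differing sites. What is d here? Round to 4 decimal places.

0.3285

Mismatches occur at site 3 (L↔F), site 4 (P↔Y), site 8 (A↔D), site 12 (N↔D), site 17 (R↔L), site 19 (E↔H), site 21 (C↔D).
p = 7/25 = 0.280000.
d = −ln(1 − 0.280000) = −ln(0.720000) = 0.3285.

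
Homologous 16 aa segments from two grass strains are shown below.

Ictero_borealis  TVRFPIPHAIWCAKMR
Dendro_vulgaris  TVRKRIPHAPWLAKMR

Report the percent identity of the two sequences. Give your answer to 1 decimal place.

75.0%

Mismatches occur at site 4 (F↔K), site 5 (P↔R), site 10 (I↔P), site 12 (C↔L).
12 of the 16 sites match, so the percent identity is 12/16 × 100 = 75.0%.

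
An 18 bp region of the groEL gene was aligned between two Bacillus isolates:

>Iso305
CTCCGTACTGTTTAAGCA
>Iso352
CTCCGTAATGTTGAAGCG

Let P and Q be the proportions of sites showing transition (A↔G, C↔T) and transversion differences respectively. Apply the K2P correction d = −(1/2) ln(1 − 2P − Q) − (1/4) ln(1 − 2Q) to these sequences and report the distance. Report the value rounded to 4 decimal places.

0.1885

The sequences differ at positions 8 (C/A, transversion), 13 (T/G, transversion), 18 (A/G, transition).
Of the 3 differences, 1 transition and 2 transversions over 18 sites: P = 1/18 = 0.055556, Q = 2/18 = 0.111111.
d = −0.5·ln(0.777777) − 0.25·ln(0.777778) = −0.5·(-0.251315) − 0.25·(-0.251314) = 0.1885.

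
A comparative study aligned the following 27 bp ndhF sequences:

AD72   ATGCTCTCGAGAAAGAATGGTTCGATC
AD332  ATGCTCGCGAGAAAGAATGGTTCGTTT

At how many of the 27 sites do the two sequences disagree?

3

The sequences differ at positions 7 (T/G), 25 (A/T), 27 (C/T).
That gives 3 mismatches out of 27 aligned sites, so the Hamming distance is 3.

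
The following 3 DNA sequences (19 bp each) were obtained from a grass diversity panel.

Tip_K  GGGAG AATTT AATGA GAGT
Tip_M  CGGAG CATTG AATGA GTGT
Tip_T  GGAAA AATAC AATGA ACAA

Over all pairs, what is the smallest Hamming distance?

4

Pairwise Hamming distances:
  Tip_K vs Tip_M: 4
  Tip_K vs Tip_T: 8
  Tip_M vs Tip_T: 10
The smallest is 4, between Tip_K and Tip_M.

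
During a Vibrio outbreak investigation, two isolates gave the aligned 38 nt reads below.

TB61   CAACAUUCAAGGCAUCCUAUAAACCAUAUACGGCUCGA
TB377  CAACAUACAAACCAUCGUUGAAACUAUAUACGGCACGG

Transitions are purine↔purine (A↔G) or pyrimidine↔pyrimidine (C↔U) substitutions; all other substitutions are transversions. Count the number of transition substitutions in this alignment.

3

Differing sites — 7:U/A (Tv); 11:G/A (Ti); 12:G/C (Tv); 17:C/G (Tv); 19:A/U (Tv); 20:U/G (Tv); 25:C/U (Ti); 35:U/A (Tv); 38:A/G (Ti).
Of the 9 differences, 3 transitions and 6 transversions, so the answer is 3.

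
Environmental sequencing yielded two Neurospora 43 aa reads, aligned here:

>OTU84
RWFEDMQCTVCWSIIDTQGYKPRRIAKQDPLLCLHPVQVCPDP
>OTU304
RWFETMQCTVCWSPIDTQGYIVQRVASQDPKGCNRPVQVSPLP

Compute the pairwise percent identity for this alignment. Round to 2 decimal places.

Mismatches occur at site 5 (D/T), site 14 (I/P), site 21 (K/I), site 22 (P/V), site 23 (R/Q), site 25 (I/V), site 27 (K/S), site 31 (L/K), site 32 (L/G), site 34 (L/N), site 35 (H/R), site 40 (C/S), site 42 (D/L).
30 of the 43 sites match, so the percent identity is 30/43 × 100 = 69.77%.

69.77%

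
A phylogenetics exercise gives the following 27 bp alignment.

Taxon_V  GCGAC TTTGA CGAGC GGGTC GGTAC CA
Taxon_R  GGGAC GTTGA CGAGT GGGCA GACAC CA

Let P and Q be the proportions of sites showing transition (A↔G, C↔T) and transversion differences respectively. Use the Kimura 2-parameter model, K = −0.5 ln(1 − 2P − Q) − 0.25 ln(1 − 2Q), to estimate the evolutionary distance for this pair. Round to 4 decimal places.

Differing sites — 2:C/G (Tv); 6:T/G (Tv); 15:C/T (Ti); 19:T/C (Ti); 20:C/A (Tv); 22:G/A (Ti); 23:T/C (Ti).
Of the 7 differences, 4 transitions and 3 transversions over 27 sites: P = 4/27 = 0.148148, Q = 3/27 = 0.111111.
d = −0.5·ln(0.592593) − 0.25·ln(0.777778) = −0.5·(-0.523247) − 0.25·(-0.251314) = 0.3245.

0.3245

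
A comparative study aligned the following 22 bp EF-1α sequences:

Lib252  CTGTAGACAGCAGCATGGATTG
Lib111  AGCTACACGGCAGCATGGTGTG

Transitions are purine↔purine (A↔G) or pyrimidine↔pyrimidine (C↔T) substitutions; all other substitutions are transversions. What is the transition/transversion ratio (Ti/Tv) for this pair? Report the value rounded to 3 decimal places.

Mismatches occur at site 1 (C→A, transversion), site 2 (T→G, transversion), site 3 (G→C, transversion), site 6 (G→C, transversion), site 9 (A→G, transition), site 19 (A→T, transversion), site 20 (T→G, transversion).
Of the 7 differences, 1 transition and 6 transversions, so Ti/Tv = 1/6 = 0.167.

0.167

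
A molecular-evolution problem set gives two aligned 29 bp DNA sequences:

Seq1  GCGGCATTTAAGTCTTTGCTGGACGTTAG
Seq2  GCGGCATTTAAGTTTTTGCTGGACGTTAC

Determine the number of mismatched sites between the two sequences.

2

The sequences differ at positions 14 (C/T), 29 (G/C).
That gives 2 mismatches out of 29 aligned sites, so the Hamming distance is 2.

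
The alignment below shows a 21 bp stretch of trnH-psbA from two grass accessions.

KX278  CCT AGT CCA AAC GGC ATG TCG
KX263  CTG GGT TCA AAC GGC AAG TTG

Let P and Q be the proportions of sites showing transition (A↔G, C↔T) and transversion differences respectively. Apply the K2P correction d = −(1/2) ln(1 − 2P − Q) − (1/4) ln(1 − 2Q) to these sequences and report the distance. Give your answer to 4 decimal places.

0.3761

Differing sites — 2:C/T (Ti); 3:T/G (Tv); 4:A/G (Ti); 7:C/T (Ti); 17:T/A (Tv); 20:C/T (Ti).
Of the 6 differences, 4 transitions and 2 transversions over 21 sites: P = 4/21 = 0.190476, Q = 2/21 = 0.095238.
d = −0.5·ln(0.523810) − 0.25·ln(0.809524) = −0.5·(-0.646626) − 0.25·(-0.211309) = 0.3761.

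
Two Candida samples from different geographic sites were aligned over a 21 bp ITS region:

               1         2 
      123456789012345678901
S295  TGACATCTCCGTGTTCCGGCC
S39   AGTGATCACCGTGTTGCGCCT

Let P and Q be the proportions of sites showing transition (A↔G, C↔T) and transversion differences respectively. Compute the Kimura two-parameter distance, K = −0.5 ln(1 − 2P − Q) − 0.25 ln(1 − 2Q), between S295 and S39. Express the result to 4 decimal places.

0.4516

Mismatches occur at site 1 (T↔A, transversion), site 3 (A↔T, transversion), site 4 (C↔G, transversion), site 8 (T↔A, transversion), site 16 (C↔G, transversion), site 19 (G↔C, transversion), site 21 (C↔T, transition).
Of the 7 differences, 1 transition and 6 transversions over 21 sites: P = 1/21 = 0.047619, Q = 6/21 = 0.285714.
d = −0.5·ln(0.619048) − 0.25·ln(0.428572) = −0.5·(-0.479572) − 0.25·(-0.847297) = 0.4516.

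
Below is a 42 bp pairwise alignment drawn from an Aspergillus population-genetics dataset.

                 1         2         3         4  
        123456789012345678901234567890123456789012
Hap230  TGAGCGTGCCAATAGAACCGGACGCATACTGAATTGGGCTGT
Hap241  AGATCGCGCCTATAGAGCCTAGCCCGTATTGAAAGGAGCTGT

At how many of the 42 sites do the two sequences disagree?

14

The sequences differ at positions 1 (T/A), 4 (G/T), 7 (T/C), 11 (A/T), 17 (A/G), 20 (G/T), 21 (G/A), 22 (A/G), 24 (G/C), 26 (A/G), 29 (C/T), 34 (T/A), 35 (T/G), 37 (G/A).
That gives 14 mismatches out of 42 aligned sites, so the Hamming distance is 14.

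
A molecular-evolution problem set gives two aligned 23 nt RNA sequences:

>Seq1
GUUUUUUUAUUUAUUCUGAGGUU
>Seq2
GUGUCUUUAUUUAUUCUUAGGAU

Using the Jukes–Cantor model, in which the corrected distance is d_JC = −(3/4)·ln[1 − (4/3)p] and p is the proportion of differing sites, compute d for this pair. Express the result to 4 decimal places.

Mismatches occur at site 3 (U/G), site 5 (U/C), site 18 (G/U), site 22 (U/A).
p = 4/23 = 0.173913.
d = −0.75 · ln(1 − (4/3)·0.173913) = −0.75 · ln(0.768116) = −0.75 · (-0.263815) = 0.1979.

0.1979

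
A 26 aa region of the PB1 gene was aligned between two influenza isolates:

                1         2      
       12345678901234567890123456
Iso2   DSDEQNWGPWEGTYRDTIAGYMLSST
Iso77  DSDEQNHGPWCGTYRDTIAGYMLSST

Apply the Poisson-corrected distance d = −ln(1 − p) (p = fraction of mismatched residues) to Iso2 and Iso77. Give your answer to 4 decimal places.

Differing sites — 7:W/H; 11:E/C.
p = 2/26 = 0.076923.
d = −ln(1 − 0.076923) = −ln(0.923077) = 0.0800.

0.0800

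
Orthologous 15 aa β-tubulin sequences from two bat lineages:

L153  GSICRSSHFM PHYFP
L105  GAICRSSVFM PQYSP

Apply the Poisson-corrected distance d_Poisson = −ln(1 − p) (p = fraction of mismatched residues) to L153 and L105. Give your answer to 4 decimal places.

0.3102

Differing sites — 2:S/A; 8:H/V; 12:H/Q; 14:F/S.
p = 4/15 = 0.266667.
d = −ln(1 − 0.266667) = −ln(0.733333) = 0.3102.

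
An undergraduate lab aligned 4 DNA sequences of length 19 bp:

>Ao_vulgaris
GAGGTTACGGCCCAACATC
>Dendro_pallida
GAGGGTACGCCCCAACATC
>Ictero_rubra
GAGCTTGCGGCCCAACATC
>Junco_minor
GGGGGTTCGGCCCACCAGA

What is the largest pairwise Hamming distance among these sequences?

Pairwise Hamming distances:
  Ao_vulgaris vs Dendro_pallida: 2
  Ao_vulgaris vs Ictero_rubra: 2
  Ao_vulgaris vs Junco_minor: 6
  Dendro_pallida vs Ictero_rubra: 4
  Dendro_pallida vs Junco_minor: 6
  Ictero_rubra vs Junco_minor: 7
The largest is 7, between Ictero_rubra and Junco_minor.

7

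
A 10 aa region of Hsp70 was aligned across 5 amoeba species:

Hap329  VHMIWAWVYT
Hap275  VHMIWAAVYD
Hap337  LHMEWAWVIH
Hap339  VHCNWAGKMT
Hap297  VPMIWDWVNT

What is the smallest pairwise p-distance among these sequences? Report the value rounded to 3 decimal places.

Pairwise Hamming distances:
  Hap329 vs Hap275: 2
  Hap329 vs Hap337: 4
  Hap329 vs Hap339: 5
  Hap329 vs Hap297: 3
  Hap275 vs Hap337: 5
  Hap275 vs Hap339: 6
  Hap275 vs Hap297: 5
  Hap337 vs Hap339: 7
  Hap337 vs Hap297: 6
  Hap339 vs Hap297: 7
The smallest is 2 mismatches, between Hap329 and Hap275; p = 2/10 = 0.200.

0.200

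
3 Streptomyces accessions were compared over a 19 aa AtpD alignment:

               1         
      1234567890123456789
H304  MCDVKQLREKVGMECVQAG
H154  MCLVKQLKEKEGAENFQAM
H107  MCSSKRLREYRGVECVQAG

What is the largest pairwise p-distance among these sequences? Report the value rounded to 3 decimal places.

Pairwise Hamming distances:
  H304 vs H154: 7
  H304 vs H107: 6
  H154 vs H107: 10
The largest is 10 mismatches, between H154 and H107; p = 10/19 = 0.526.

0.526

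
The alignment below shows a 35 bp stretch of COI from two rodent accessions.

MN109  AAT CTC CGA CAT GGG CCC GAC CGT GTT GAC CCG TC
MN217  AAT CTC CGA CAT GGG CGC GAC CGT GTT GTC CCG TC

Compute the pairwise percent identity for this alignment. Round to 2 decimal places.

Differing sites — 17:C/G; 29:A/T.
33 of the 35 sites match, so the percent identity is 33/35 × 100 = 94.29%.

94.29%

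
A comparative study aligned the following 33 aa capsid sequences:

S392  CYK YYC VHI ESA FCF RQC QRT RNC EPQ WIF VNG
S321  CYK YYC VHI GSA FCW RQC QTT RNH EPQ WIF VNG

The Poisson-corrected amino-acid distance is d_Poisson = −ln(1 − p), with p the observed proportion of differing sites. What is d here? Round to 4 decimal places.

0.1292

Differing sites — 10:E/G; 15:F/W; 20:R/T; 24:C/H.
p = 4/33 = 0.121212.
d = −ln(1 − 0.121212) = −ln(0.878788) = 0.1292.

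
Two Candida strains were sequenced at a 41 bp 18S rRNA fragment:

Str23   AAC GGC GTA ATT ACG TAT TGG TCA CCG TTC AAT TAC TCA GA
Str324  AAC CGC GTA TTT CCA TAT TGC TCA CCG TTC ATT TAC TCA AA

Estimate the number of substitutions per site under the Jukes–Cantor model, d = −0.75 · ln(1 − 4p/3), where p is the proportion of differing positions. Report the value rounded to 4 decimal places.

Differing sites — 4:G/C; 10:A/T; 13:A/C; 15:G/A; 21:G/C; 32:A/T; 40:G/A.
p = 7/41 = 0.170732.
d = −0.75 · ln(1 − (4/3)·0.170732) = −0.75 · ln(0.772357) = −0.75 · (-0.258308) = 0.1937.

0.1937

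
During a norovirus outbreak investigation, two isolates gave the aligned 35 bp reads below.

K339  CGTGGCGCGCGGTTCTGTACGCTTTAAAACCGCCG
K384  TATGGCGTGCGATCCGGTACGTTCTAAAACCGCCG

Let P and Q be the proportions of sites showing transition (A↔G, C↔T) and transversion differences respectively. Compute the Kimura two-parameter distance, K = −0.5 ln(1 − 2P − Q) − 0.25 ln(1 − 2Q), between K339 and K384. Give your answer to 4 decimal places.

Differing sites — 1:C/T (Ti); 2:G/A (Ti); 8:C/T (Ti); 12:G/A (Ti); 14:T/C (Ti); 16:T/G (Tv); 22:C/T (Ti); 24:T/C (Ti).
Of the 8 differences, 7 transitions and 1 transversion over 35 sites: P = 7/35 = 0.200000, Q = 1/35 = 0.028571.
d = −0.5·ln(0.571429) − 0.25·ln(0.942858) = −0.5·(-0.559615) − 0.25·(-0.058840) = 0.2945.

0.2945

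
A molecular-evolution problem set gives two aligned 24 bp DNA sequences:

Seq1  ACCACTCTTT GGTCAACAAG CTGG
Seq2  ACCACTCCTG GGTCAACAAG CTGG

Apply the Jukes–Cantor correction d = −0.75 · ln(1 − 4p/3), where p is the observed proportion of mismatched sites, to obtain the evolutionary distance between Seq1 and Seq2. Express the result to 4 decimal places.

0.0883

The sequences differ at positions 8 (T/C), 10 (T/G).
p = 2/24 = 0.083333.
d = −0.75 · ln(1 − (4/3)·0.083333) = −0.75 · ln(0.888889) = −0.75 · (-0.117783) = 0.0883.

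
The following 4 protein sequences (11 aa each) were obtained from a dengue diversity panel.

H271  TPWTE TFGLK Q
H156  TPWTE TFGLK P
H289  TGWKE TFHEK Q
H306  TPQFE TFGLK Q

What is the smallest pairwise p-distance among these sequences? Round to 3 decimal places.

Pairwise Hamming distances:
  H271 vs H156: 1
  H271 vs H289: 4
  H271 vs H306: 2
  H156 vs H289: 5
  H156 vs H306: 3
  H289 vs H306: 5
The smallest is 1 mismatch, between H271 and H156; p = 1/11 = 0.091.

0.091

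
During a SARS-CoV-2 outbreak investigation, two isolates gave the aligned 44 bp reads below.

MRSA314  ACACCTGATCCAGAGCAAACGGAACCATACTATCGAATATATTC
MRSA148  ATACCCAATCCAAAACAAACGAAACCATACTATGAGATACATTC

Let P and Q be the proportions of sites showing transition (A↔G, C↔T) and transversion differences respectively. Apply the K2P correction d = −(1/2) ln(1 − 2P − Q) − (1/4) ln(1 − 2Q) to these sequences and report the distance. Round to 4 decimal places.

0.2943

Differing sites — 2:C/T (Ti); 6:T/C (Ti); 7:G/A (Ti); 13:G/A (Ti); 15:G/A (Ti); 22:G/A (Ti); 34:C/G (Tv); 35:G/A (Ti); 36:A/G (Ti); 40:T/C (Ti).
Of the 10 differences, 9 transitions and 1 transversion over 44 sites: P = 9/44 = 0.204545, Q = 1/44 = 0.022727.
d = −0.5·ln(0.568183) − 0.25·ln(0.954546) = −0.5·(-0.565312) − 0.25·(-0.046519) = 0.2943.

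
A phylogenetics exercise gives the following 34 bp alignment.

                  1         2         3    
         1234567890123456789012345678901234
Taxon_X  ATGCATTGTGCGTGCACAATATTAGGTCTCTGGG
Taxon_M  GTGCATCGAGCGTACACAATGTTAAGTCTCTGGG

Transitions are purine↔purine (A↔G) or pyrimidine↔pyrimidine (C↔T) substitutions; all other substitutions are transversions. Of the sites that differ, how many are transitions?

5

Differing sites — 1:A/G (Ti); 7:T/C (Ti); 9:T/A (Tv); 14:G/A (Ti); 21:A/G (Ti); 25:G/A (Ti).
Of the 6 differences, 5 transitions and 1 transversion, so the answer is 5.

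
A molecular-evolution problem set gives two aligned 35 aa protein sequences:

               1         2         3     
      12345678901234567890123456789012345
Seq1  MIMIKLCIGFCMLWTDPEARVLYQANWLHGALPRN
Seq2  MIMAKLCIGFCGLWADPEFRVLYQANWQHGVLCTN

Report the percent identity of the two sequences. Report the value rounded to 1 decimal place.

77.1%

Differing sites — 4:I/A; 12:M/G; 15:T/A; 19:A/F; 28:L/Q; 31:A/V; 33:P/C; 34:R/T.
27 of the 35 sites match, so the percent identity is 27/35 × 100 = 77.1%.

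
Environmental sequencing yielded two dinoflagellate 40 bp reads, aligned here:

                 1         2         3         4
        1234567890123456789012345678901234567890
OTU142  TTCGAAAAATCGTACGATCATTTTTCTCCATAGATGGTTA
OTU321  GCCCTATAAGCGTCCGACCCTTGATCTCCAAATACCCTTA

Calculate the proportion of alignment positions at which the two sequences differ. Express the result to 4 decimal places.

0.4000

Differing sites — 1:T/G; 2:T/C; 4:G/C; 5:A/T; 7:A/T; 10:T/G; 14:A/C; 18:T/C; 20:A/C; 23:T/G; 24:T/A; 31:T/A; 33:G/T; 35:T/C; 36:G/C; 37:G/C.
There are 16 differences over 40 sites, so p = 16/40 = 0.4000.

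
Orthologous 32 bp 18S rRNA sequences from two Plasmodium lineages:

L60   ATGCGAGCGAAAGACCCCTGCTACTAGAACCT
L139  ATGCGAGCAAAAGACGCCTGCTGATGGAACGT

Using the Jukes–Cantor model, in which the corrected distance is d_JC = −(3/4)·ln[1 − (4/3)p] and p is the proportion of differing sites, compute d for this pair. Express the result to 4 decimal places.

Mismatches occur at site 9 (G↔A), site 16 (C↔G), site 23 (A↔G), site 24 (C↔A), site 26 (A↔G), site 31 (C↔G).
p = 6/32 = 0.187500.
d = −0.75 · ln(1 − (4/3)·0.187500) = −0.75 · ln(0.750000) = −0.75 · (-0.287682) = 0.2158.

0.2158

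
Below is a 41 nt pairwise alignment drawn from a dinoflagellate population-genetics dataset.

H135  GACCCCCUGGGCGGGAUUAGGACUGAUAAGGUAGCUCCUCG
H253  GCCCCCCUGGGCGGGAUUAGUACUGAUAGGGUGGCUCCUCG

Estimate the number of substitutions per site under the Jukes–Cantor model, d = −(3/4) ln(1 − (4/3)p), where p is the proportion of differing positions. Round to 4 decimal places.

Mismatches occur at site 2 (A/C), site 21 (G/U), site 29 (A/G), site 33 (A/G).
p = 4/41 = 0.097561.
d = −0.75 · ln(1 − (4/3)·0.097561) = −0.75 · ln(0.869919) = −0.75 · (-0.139355) = 0.1045.

0.1045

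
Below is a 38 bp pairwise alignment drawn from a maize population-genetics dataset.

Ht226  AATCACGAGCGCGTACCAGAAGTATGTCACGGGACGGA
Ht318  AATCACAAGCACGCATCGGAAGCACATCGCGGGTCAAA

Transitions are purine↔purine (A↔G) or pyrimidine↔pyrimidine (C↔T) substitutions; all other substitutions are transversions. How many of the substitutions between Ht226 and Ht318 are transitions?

Differing sites — 7:G/A (Ti); 11:G/A (Ti); 14:T/C (Ti); 16:C/T (Ti); 18:A/G (Ti); 23:T/C (Ti); 25:T/C (Ti); 26:G/A (Ti); 29:A/G (Ti); 34:A/T (Tv); 36:G/A (Ti); 37:G/A (Ti).
Of the 12 differences, 11 transitions and 1 transversion, so the answer is 11.

11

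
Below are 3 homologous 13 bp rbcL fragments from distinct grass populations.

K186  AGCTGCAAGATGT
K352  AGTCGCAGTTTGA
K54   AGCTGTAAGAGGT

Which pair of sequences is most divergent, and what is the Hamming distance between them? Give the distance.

8

Pairwise Hamming distances:
  K186 vs K352: 6
  K186 vs K54: 2
  K352 vs K54: 8
The largest is 8, between K352 and K54.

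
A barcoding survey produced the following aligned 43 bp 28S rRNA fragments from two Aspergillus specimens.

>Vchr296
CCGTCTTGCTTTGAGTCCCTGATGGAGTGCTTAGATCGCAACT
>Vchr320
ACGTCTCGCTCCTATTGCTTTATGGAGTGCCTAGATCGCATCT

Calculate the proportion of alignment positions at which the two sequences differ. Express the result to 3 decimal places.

0.256

The sequences differ at positions 1 (C/A), 7 (T/C), 11 (T/C), 12 (T/C), 13 (G/T), 15 (G/T), 17 (C/G), 19 (C/T), 21 (G/T), 31 (T/C), 41 (A/T).
There are 11 differences over 43 sites, so p = 11/43 = 0.256.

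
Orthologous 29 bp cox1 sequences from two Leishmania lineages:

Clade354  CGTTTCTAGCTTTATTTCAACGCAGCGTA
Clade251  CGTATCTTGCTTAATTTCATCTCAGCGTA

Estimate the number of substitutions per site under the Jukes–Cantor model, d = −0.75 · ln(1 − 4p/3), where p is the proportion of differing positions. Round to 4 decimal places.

0.1959

The sequences differ at positions 4 (T/A), 8 (A/T), 13 (T/A), 20 (A/T), 22 (G/T).
p = 5/29 = 0.172414.
d = −0.75 · ln(1 − (4/3)·0.172414) = −0.75 · ln(0.770115) = −0.75 · (-0.261215) = 0.1959.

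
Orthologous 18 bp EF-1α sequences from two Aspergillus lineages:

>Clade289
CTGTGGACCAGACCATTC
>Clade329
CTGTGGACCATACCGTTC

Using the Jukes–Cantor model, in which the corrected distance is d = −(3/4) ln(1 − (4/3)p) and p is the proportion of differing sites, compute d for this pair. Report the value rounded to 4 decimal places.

The sequences differ at positions 11 (G/T), 15 (A/G).
p = 2/18 = 0.111111.
d = −0.75 · ln(1 − (4/3)·0.111111) = −0.75 · ln(0.851852) = −0.75 · (-0.160342) = 0.1203.

0.1203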